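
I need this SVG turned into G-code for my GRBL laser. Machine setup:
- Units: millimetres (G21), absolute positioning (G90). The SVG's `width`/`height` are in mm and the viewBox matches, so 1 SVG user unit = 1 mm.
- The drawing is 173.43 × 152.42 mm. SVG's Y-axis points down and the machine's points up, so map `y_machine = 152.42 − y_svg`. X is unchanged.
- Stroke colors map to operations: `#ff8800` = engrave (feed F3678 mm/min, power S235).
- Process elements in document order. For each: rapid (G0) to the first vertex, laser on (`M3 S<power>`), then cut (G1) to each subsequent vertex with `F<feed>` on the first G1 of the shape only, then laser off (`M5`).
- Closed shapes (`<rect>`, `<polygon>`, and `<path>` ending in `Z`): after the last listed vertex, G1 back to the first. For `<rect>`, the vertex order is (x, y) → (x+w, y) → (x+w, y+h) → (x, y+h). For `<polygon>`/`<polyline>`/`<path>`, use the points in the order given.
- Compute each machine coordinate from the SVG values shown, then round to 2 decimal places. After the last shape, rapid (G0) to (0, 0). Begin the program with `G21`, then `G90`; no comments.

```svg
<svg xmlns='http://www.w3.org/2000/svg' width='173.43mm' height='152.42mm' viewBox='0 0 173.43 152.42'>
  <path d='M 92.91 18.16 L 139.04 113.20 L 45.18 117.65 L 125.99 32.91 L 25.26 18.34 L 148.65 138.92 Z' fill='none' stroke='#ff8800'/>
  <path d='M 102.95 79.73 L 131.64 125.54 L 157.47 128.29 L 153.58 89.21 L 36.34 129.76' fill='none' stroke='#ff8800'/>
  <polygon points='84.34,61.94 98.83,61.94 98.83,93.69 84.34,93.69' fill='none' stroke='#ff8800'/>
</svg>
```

G21
G90
G0 X92.91 Y134.26
M3 S235
G1 X139.04 Y39.22 F3678
G1 X45.18 Y34.77
G1 X125.99 Y119.51
G1 X25.26 Y134.08
G1 X148.65 Y13.50
G1 X92.91 Y134.26
M5
G0 X102.95 Y72.69
M3 S235
G1 X131.64 Y26.88 F3678
G1 X157.47 Y24.13
G1 X153.58 Y63.21
G1 X36.34 Y22.66
M5
G0 X84.34 Y90.48
M3 S235
G1 X98.83 Y90.48 F3678
G1 X98.83 Y58.73
G1 X84.34 Y58.73
G1 X84.34 Y90.48
M5
G0 X0.00 Y0.00

1 u = 1 mm; y_m = 152.42 − y.

[1] `<path>` closed polygon, #ff8800→engrave S235 F3678: (92.91,134.26) → (139.04,39.22) → (45.18,34.77) → (125.99,119.51) → (25.26,134.08) → (148.65,13.50) → (92.91,134.26) (closed)

[2] `<path>` open polyline, #ff8800→engrave S235 F3678: (102.95,72.69) → (131.64,26.88) → (157.47,24.13) → (153.58,63.21) → (36.34,22.66)

[3] `<polygon>` rectangle, #ff8800→engrave S235 F3678: (84.34,90.48) → (98.83,90.48) → (98.83,58.73) → (84.34,58.73) → (84.34,90.48) (closed)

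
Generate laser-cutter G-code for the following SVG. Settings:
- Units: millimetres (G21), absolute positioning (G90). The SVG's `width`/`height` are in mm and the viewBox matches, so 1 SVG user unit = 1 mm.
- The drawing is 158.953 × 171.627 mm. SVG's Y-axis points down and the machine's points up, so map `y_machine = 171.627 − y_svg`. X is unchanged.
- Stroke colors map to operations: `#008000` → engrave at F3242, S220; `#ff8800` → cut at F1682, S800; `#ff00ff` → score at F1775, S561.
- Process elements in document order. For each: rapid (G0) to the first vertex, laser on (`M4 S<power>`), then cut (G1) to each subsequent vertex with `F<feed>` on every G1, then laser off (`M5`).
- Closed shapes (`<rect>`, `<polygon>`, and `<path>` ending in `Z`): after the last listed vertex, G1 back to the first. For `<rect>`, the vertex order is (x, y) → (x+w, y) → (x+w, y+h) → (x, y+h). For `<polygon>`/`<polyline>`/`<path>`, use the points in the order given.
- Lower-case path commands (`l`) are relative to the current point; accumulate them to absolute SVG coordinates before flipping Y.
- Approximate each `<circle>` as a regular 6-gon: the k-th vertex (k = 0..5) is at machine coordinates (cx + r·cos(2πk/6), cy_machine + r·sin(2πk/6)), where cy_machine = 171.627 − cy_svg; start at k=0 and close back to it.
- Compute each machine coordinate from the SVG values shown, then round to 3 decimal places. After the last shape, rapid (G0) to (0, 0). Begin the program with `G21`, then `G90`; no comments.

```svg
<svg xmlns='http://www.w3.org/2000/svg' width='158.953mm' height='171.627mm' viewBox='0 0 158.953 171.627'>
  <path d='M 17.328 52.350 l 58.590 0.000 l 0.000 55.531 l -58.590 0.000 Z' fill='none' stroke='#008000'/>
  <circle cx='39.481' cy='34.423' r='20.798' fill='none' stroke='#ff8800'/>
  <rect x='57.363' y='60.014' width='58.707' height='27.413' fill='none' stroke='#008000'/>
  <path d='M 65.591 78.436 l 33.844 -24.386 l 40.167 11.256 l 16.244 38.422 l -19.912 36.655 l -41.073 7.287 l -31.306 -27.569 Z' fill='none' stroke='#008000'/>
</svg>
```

G21
G90
G0 X17.328 Y119.277
M4 S220
G1 X75.918 Y119.277 F3242
G1 X75.918 Y63.746 F3242
G1 X17.328 Y63.746 F3242
G1 X17.328 Y119.277 F3242
M5
G0 X60.279 Y137.204
M4 S800
G1 X49.880 Y155.216 F1682
G1 X29.082 Y155.216 F1682
G1 X18.683 Y137.204 F1682
G1 X29.082 Y119.192 F1682
G1 X49.880 Y119.192 F1682
G1 X60.279 Y137.204 F1682
M5
G0 X57.363 Y111.613
M4 S220
G1 X116.070 Y111.613 F3242
G1 X116.070 Y84.200 F3242
G1 X57.363 Y84.200 F3242
G1 X57.363 Y111.613 F3242
M5
G0 X65.591 Y93.191
M4 S220
G1 X99.435 Y117.577 F3242
G1 X139.602 Y106.321 F3242
G1 X155.846 Y67.899 F3242
G1 X135.934 Y31.244 F3242
G1 X94.861 Y23.957 F3242
G1 X63.555 Y51.526 F3242
G1 X65.591 Y93.191 F3242
M5
G0 X0.000 Y0.000

Since the viewBox matches the mm dimensions, user units are millimetres directly. The only transform is the Y-flip y_m = 171.627 − y_svg.

Shape 1 is a rectangle drawn with `<path>`. Its stroke #008000 means engrave at S220, F3242. After flipping Y the toolpath is (17.328,119.277) → (75.918,119.277) → (75.918,63.746) → (17.328,63.746) → (17.328,119.277), returning to the start.

Shape 2 is a circle drawn with `<circle>`. Its stroke #ff8800 means cut at S800, F1682. After flipping Y the toolpath is (60.279,137.204) → (49.880,155.216) → (29.082,155.216) → (18.683,137.204) → (29.082,119.192) → (49.880,119.192) → (60.279,137.204), returning to the start.

Shape 3 is a rectangle drawn with `<rect>`. Its stroke #008000 means engrave at S220, F3242. After flipping Y the toolpath is (57.363,111.613) → (116.070,111.613) → (116.070,84.200) → (57.363,84.200) → (57.363,111.613), returning to the start.

Shape 4 is a regular polygon drawn with `<path>`. Its stroke #008000 means engrave at S220, F3242. After flipping Y the toolpath is (65.591,93.191) → (99.435,117.577) → (139.602,106.321) → (155.846,67.899) → (135.934,31.244) → (94.861,23.957) → (63.555,51.526) → (65.591,93.191), returning to the start.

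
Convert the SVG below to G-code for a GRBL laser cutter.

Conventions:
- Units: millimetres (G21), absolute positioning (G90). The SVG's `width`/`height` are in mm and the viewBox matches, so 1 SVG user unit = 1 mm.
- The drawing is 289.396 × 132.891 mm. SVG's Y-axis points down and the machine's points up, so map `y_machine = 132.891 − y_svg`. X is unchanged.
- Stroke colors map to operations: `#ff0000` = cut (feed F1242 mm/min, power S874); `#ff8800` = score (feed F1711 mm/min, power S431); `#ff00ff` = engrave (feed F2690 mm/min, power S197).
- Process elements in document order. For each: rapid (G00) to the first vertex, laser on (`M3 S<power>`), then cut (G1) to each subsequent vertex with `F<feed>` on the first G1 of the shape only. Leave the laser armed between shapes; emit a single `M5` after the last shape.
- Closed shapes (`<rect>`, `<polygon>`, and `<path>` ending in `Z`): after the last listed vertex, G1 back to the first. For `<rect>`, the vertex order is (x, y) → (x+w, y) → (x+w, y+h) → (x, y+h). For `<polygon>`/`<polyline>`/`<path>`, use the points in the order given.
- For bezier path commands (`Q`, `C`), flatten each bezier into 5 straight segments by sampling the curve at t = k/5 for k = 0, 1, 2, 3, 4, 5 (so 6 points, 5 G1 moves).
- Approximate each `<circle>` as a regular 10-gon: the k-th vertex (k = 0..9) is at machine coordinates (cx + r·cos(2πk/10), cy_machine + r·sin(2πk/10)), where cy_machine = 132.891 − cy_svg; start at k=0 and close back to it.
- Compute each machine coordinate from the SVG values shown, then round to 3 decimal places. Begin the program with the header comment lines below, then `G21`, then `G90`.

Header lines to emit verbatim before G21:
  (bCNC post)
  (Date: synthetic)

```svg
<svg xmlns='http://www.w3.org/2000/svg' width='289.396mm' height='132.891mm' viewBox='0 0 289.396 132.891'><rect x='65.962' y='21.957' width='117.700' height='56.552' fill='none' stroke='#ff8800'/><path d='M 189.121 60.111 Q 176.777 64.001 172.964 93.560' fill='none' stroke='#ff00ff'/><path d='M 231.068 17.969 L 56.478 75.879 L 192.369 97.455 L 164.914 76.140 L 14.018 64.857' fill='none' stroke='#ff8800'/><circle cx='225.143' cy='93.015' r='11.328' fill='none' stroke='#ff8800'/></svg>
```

(bCNC post)
(Date: synthetic)
G21
G90
G00 X65.962 Y110.934
M3 S431
G1 X183.662 Y110.934 F1711
G1 X183.662 Y54.382
G1 X65.962 Y54.382
G1 X65.962 Y110.934
G00 X189.121 Y72.780
M3 S197
G1 X184.525 Y70.197 F2690
G1 X180.611 Y65.561
G1 X177.379 Y58.871
G1 X174.830 Y50.128
G1 X172.964 Y39.331
G00 X231.068 Y114.922
M3 S431
G1 X56.478 Y57.012 F1711
G1 X192.369 Y35.436
G1 X164.914 Y56.751
G1 X14.018 Y68.034
G00 X236.471 Y39.876
M3 S431
G1 X234.308 Y46.534 F1711
G1 X228.644 Y50.650
G1 X221.642 Y50.650
G1 X215.978 Y46.534
G1 X213.815 Y39.876
G1 X215.978 Y33.218
G1 X221.642 Y29.102
G1 X228.644 Y29.102
G1 X234.308 Y33.218
G1 X236.471 Y39.876
M5

viewBox `0 0 289.396 132.891` with mm width/height → 1 unit = 1 mm. Flip: y_m = 132.891 − y_svg.

**Shape 1** — `<rect>` rectangle, stroke `#ff8800` → score (S431, F1711). Machine vertices: (65.962,110.934) → (183.662,110.934) → (183.662,54.382) → (65.962,54.382) → (65.962,110.934). Closed: final G1 returns to the first vertex.

**Shape 2** — `<path>` quadratic bezier, stroke `#ff00ff` → engrave (S197, F2690). Control points (SVG): P0=(189.121,60.111), P1=(176.777,64.001), P2=(172.964,93.560); sampled at t=k/5. Machine vertices: (189.121,72.780) → (184.525,70.197) → (180.611,65.561) → (177.379,58.871) → (174.830,50.128) → (172.964,39.331). Open path.

**Shape 3** — `<path>` open polyline, stroke `#ff8800` → score (S431, F1711). Machine vertices: (231.068,114.922) → (56.478,57.012) → (192.369,35.436) → (164.914,56.751) → (14.018,68.034). Open path.

**Shape 4** — `<circle>` circle, stroke `#ff8800` → score (S431, F1711). Machine vertices: (236.471,39.876) → (234.308,46.534) → (228.644,50.650) → (221.642,50.650) → (215.978,46.534) → (213.815,39.876) → (215.978,33.218) → (221.642,29.102) → (228.644,29.102) → (234.308,33.218) → (236.471,39.876). Closed: final G1 returns to the first vertex.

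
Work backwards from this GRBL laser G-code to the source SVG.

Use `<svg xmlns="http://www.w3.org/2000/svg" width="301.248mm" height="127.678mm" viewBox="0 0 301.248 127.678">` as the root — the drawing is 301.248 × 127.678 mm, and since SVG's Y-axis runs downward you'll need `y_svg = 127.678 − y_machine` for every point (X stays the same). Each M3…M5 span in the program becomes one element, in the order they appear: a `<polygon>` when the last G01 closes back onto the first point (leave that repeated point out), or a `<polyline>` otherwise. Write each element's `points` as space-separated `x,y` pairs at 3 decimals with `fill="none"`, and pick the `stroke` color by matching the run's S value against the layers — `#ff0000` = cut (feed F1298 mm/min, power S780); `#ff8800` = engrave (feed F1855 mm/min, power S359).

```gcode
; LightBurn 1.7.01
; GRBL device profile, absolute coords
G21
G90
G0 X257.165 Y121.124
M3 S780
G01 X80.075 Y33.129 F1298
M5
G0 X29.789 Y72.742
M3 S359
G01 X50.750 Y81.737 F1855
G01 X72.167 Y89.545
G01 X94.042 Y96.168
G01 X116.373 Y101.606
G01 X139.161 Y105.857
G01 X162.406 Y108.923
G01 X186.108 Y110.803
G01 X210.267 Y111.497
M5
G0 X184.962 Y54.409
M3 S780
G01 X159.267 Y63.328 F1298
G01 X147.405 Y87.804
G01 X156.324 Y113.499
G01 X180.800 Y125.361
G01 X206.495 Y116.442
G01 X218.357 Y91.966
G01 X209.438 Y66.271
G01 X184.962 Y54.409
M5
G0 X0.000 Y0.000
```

<svg xmlns="http://www.w3.org/2000/svg" width="301.248mm" height="127.678mm" viewBox="0 0 301.248 127.678">
  <polyline points="257.165,6.554 80.075,94.549" fill="none" stroke="#ff0000"/>
  <polyline points="29.789,54.936 50.750,45.941 72.167,38.133 94.042,31.510 116.373,26.072 139.161,21.821 162.406,18.755 186.108,16.875 210.267,16.181" fill="none" stroke="#ff8800"/>
  <polygon points="184.962,73.269 159.267,64.350 147.405,39.874 156.324,14.179 180.800,2.317 206.495,11.236 218.357,35.712 209.438,61.407" fill="none" stroke="#ff0000"/>
</svg>

Machine Y-up, SVG Y-down with viewBox height 127.678, so y_svg = 127.678 − y_machine; X carries over.

Run 1: S780 ⇒ cut layer `#ff0000`. The run is open, so emit a `<polyline>` with points (Y-flipped): 257.165,6.554 80.075,94.549.

Run 2: the run's S359 means `#ff8800` (engrave). The run is open, so emit a `<polyline>` with points (Y-flipped): 29.789,54.936 50.750,45.941 72.167,38.133 94.042,31.510 116.373,26.072 139.161,21.821 162.406,18.755 186.108,16.875 210.267,16.181.

Run 3: S780 ⇒ cut layer `#ff0000`. The run returns to its start, so emit a `<polygon>` with points (Y-flipped): 184.962,73.269 159.267,64.350 147.405,39.874 156.324,14.179 180.800,2.317 206.495,11.236 218.357,35.712 209.438,61.407.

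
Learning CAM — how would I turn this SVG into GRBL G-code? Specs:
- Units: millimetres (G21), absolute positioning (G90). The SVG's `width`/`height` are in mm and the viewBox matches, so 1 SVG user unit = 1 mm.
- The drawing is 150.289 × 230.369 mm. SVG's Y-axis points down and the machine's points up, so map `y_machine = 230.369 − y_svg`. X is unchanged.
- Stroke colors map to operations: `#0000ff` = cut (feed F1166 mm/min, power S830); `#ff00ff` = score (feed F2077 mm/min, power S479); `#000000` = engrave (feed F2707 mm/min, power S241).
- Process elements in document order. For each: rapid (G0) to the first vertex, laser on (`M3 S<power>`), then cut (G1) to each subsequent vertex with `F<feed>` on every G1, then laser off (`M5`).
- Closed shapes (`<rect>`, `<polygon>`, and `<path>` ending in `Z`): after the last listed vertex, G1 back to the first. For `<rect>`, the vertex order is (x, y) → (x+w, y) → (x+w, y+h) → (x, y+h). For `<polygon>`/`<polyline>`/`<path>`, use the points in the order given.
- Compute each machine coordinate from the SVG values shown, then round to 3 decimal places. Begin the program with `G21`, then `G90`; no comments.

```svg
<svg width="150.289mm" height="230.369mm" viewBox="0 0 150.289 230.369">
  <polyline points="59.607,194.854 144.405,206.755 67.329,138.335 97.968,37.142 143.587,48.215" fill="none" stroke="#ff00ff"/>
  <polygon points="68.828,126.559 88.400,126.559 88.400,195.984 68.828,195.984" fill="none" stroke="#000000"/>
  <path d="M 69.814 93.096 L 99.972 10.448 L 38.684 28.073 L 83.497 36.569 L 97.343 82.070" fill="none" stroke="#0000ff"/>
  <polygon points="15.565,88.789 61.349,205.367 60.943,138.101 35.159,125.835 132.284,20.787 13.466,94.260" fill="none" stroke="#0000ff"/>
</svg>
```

Since the viewBox matches the mm dimensions, user units are millimetres directly. The only transform is the Y-flip y_m = 230.369 − y_svg.

Shape 1 is a open polyline drawn with `<polyline>`. Its stroke #ff00ff means score at S479, F2077. After flipping Y the toolpath is (59.607,35.515) → (144.405,23.614) → (67.329,92.034) → (97.968,193.227) → (143.587,182.154).

Shape 2 is a rectangle drawn with `<polygon>`. Its stroke #000000 means engrave at S241, F2707. After flipping Y the toolpath is (68.828,103.810) → (88.400,103.810) → (88.400,34.385) → (68.828,34.385) → (68.828,103.810), returning to the start.

Shape 3 is a open polyline drawn with `<path>`. Its stroke #0000ff means cut at S830, F1166. After flipping Y the toolpath is (69.814,137.273) → (99.972,219.921) → (38.684,202.296) → (83.497,193.800) → (97.343,148.299).

Shape 4 is a closed polygon drawn with `<polygon>`. Its stroke #0000ff means cut at S830, F1166. After flipping Y the toolpath is (15.565,141.580) → (61.349,25.002) → (60.943,92.268) → (35.159,104.534) → (132.284,209.582) → (13.466,136.109) → (15.565,141.580), returning to the start.

G21
G90
G0 X59.607 Y35.515
M3 S479
G1 X144.405 Y23.614 F2077
G1 X67.329 Y92.034 F2077
G1 X97.968 Y193.227 F2077
G1 X143.587 Y182.154 F2077
M5
G0 X68.828 Y103.810
M3 S241
G1 X88.400 Y103.810 F2707
G1 X88.400 Y34.385 F2707
G1 X68.828 Y34.385 F2707
G1 X68.828 Y103.810 F2707
M5
G0 X69.814 Y137.273
M3 S830
G1 X99.972 Y219.921 F1166
G1 X38.684 Y202.296 F1166
G1 X83.497 Y193.800 F1166
G1 X97.343 Y148.299 F1166
M5
G0 X15.565 Y141.580
M3 S830
G1 X61.349 Y25.002 F1166
G1 X60.943 Y92.268 F1166
G1 X35.159 Y104.534 F1166
G1 X132.284 Y209.582 F1166
G1 X13.466 Y136.109 F1166
G1 X15.565 Y141.580 F1166
M5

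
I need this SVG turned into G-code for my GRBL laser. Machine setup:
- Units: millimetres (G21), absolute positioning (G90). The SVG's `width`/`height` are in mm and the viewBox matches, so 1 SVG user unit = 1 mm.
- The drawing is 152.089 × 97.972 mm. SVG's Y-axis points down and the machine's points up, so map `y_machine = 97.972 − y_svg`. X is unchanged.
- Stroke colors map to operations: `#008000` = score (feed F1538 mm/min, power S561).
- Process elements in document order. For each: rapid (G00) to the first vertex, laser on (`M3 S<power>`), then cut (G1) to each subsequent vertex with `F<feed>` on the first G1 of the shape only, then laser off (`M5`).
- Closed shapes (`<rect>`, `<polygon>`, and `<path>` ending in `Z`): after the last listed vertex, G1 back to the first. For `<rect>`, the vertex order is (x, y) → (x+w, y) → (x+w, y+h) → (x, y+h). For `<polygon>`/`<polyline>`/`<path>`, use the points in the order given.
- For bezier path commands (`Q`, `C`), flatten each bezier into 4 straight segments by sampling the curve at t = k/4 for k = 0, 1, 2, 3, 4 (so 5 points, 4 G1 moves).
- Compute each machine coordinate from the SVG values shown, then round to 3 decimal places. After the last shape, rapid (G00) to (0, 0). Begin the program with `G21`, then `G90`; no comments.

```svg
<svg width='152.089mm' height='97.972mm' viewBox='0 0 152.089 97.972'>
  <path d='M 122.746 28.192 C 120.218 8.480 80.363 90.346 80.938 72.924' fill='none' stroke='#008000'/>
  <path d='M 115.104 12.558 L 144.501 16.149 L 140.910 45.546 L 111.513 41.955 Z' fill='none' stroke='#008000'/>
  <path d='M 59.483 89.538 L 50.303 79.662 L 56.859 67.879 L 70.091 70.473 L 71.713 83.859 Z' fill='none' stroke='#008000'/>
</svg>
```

viewBox `0 0 152.089 97.972` with mm width/height → 1 unit = 1 mm. Flip: y_m = 97.972 − y_svg.

**Shape 1** — `<path>` cubic bezier, stroke `#008000` → score (S561, F1538). Control points (SVG): P0=(122.746,28.192), P1=(120.218,8.480), P2=(80.363,90.346), P3=(80.938,72.924); sampled at t=k/4. Machine vertices: (122.746,69.780) → (115.066,68.657) → (100.678,48.273) → (86.872,27.459) → (80.938,25.048). Open path.

**Shape 2** — `<path>` regular polygon, stroke `#008000` → score (S561, F1538). Machine vertices: (115.104,85.414) → (144.501,81.823) → (140.910,52.426) → (111.513,56.017) → (115.104,85.414). Closed: final G1 returns to the first vertex.

**Shape 3** — `<path>` regular polygon, stroke `#008000` → score (S561, F1538). Machine vertices: (59.483,8.434) → (50.303,18.310) → (56.859,30.093) → (70.091,27.499) → (71.713,14.113) → (59.483,8.434). Closed: final G1 returns to the first vertex.

G21
G90
G00 X122.746 Y69.780
M3 S561
G1 X115.066 Y68.657 F1538
G1 X100.678 Y48.273
G1 X86.872 Y27.459
G1 X80.938 Y25.048
M5
G00 X115.104 Y85.414
M3 S561
G1 X144.501 Y81.823 F1538
G1 X140.910 Y52.426
G1 X111.513 Y56.017
G1 X115.104 Y85.414
M5
G00 X59.483 Y8.434
M3 S561
G1 X50.303 Y18.310 F1538
G1 X56.859 Y30.093
G1 X70.091 Y27.499
G1 X71.713 Y14.113
G1 X59.483 Y8.434
M5
G00 X0.000 Y0.000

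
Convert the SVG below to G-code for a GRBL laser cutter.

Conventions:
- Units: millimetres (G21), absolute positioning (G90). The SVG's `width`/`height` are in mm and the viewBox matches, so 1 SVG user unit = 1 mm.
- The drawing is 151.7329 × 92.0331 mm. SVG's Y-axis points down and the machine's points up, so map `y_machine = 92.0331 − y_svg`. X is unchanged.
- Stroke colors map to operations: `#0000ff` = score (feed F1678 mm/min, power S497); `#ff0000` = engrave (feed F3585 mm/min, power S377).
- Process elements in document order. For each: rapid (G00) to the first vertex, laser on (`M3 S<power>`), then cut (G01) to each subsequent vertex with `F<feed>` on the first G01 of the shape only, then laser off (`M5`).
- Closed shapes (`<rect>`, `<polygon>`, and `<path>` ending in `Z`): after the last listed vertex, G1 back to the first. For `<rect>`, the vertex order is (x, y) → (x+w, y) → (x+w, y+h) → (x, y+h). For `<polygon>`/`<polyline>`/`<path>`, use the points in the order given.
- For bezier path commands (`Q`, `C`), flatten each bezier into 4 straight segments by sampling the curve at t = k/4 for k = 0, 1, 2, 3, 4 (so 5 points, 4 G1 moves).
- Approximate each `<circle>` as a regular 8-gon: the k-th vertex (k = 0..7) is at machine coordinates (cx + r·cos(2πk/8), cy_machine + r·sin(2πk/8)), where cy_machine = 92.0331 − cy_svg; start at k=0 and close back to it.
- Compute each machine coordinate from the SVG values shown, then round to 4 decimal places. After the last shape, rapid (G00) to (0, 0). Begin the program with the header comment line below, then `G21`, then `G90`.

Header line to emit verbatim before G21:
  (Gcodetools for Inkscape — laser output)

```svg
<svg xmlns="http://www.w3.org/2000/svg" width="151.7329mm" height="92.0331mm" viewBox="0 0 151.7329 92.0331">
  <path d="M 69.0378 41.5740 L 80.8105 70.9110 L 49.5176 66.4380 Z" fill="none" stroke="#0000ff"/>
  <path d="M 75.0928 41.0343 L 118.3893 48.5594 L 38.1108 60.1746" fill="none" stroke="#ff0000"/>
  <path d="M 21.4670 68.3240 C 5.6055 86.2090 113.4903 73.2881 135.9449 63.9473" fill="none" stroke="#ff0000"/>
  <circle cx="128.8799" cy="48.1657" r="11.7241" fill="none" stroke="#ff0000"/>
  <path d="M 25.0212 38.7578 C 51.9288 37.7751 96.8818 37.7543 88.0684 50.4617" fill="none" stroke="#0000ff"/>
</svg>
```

(Gcodetools for Inkscape — laser output)
G21
G90
G00 X69.0378 Y50.4591
M3 S497
G01 X80.8105 Y21.1221 F1678
G01 X49.5176 Y25.5951
G01 X69.0378 Y50.4591
M5
G00 X75.0928 Y50.9988
M3 S377
G01 X118.3893 Y43.4737 F3585
G01 X38.1108 Y31.8585
M5
G00 X21.4670 Y23.7091
M3 S377
G01 X29.5049 Y15.5342 F3585
G01 X64.3374 Y15.6878
G01 X106.3542 Y20.9462
G01 X135.9449 Y28.0858
M5
G00 X140.6040 Y43.8674
M3 S377
G01 X137.1701 Y52.1576 F3585
G01 X128.8799 Y55.5915
G01 X120.5897 Y52.1576
G01 X117.1558 Y43.8674
G01 X120.5897 Y35.5772
G01 X128.8799 Y32.1433
G01 X137.1701 Y35.5772
G01 X140.6040 Y43.8674
M5
G00 X25.0212 Y53.2753
M3 S497
G01 X47.4634 Y53.6481 F1678
G01 X69.9402 Y52.5571
G01 X85.7193 Y48.8993
G01 X88.0684 Y41.5714
M5
G00 X0.0000 Y0.0000

1 u = 1 mm; y_m = 92.0331 − y.

[1] `<path>` regular polygon, #0000ff→score S497 F1678: (69.0378,50.4591) → (80.8105,21.1221) → (49.5176,25.5951) → (69.0378,50.4591) (closed)

[2] `<path>` open polyline, #ff0000→engrave S377 F3585: (75.0928,50.9988) → (118.3893,43.4737) → (38.1108,31.8585)

[3] `<path>` cubic bezier, #ff0000→engrave S377 F3585: (21.4670,23.7091) → (29.5049,15.5342) → (64.3374,15.6878) → (106.3542,20.9462) → (135.9449,28.0858)

[4] `<circle>` circle, #ff0000→engrave S377 F3585: (140.6040,43.8674) → (137.1701,52.1576) → (128.8799,55.5915) → (120.5897,52.1576) → (117.1558,43.8674) → (120.5897,35.5772) → (128.8799,32.1433) → (137.1701,35.5772) → (140.6040,43.8674) (closed)

[5] `<path>` cubic bezier, #0000ff→score S497 F1678: (25.0212,53.2753) → (47.4634,53.6481) → (69.9402,52.5571) → (85.7193,48.8993) → (88.0684,41.5714)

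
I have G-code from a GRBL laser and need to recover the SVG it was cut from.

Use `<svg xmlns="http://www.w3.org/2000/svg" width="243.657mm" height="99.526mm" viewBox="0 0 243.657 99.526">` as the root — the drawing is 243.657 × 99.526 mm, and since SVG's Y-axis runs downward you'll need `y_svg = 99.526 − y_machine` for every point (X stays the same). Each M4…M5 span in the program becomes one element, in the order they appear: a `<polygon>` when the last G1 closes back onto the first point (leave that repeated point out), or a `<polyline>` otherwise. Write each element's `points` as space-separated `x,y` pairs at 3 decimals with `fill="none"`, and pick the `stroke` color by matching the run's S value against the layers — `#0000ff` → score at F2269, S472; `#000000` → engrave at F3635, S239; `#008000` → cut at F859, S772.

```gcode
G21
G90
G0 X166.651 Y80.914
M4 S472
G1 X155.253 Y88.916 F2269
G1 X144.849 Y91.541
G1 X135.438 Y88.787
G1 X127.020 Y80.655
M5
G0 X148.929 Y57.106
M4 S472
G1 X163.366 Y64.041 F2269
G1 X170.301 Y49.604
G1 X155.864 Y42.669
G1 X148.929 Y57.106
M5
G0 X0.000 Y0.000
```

Machine Y-up, SVG Y-down with viewBox height 99.526, so y_svg = 99.526 − y_machine; X carries over. Every run uses S472, so all elements get stroke `#0000ff` (score).

Run 1: The run is open, so emit a `<polyline>` with points (Y-flipped): 166.651,18.612 155.253,10.610 144.849,7.985 135.438,10.739 127.020,18.871.

Run 2: The run returns to its start, so emit a `<polygon>` with points (Y-flipped): 148.929,42.420 163.366,35.485 170.301,49.922 155.864,56.857.

<svg xmlns="http://www.w3.org/2000/svg" width="243.657mm" height="99.526mm" viewBox="0 0 243.657 99.526">
  <polyline points="166.651,18.612 155.253,10.610 144.849,7.985 135.438,10.739 127.020,18.871" fill="none" stroke="#0000ff"/>
  <polygon points="148.929,42.420 163.366,35.485 170.301,49.922 155.864,56.857" fill="none" stroke="#0000ff"/>
</svg>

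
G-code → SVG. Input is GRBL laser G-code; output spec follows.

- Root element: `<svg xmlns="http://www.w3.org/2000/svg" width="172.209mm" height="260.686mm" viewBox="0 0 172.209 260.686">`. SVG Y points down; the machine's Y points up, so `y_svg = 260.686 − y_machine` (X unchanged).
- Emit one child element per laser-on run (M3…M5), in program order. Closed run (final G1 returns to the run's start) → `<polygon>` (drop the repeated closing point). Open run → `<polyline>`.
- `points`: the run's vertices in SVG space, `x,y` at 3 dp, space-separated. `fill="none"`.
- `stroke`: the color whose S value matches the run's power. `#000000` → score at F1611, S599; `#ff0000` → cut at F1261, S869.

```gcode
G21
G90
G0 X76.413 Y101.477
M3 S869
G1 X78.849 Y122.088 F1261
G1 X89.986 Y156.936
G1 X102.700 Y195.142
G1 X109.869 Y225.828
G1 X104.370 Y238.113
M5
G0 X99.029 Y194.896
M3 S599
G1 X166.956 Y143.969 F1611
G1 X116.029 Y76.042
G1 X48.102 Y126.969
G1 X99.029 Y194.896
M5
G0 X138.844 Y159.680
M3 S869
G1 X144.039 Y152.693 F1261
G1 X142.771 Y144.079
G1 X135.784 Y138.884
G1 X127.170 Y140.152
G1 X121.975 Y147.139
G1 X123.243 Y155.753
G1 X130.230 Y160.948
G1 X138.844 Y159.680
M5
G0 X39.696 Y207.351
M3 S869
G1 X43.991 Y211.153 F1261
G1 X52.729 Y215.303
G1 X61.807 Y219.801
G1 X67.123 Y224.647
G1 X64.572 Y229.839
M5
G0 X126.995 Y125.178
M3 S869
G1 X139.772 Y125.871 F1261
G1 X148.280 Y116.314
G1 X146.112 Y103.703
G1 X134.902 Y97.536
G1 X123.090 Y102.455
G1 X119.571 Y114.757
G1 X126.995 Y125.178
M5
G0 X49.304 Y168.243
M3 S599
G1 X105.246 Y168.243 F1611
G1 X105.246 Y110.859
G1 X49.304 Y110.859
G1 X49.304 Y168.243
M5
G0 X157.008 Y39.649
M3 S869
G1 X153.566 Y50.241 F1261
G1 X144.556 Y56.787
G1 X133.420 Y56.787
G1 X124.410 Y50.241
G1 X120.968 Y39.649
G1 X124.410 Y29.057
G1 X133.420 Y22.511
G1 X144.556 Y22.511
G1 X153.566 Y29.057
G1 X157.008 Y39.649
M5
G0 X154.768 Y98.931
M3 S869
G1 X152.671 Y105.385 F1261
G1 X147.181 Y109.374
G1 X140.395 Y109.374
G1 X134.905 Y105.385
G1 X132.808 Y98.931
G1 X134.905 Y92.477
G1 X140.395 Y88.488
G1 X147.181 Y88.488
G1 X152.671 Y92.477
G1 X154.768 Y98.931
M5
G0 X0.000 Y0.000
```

<svg xmlns="http://www.w3.org/2000/svg" width="172.209mm" height="260.686mm" viewBox="0 0 172.209 260.686">
  <polyline points="76.413,159.209 78.849,138.598 89.986,103.750 102.700,65.544 109.869,34.858 104.370,22.573" fill="none" stroke="#ff0000"/>
  <polygon points="99.029,65.790 166.956,116.717 116.029,184.644 48.102,133.717" fill="none" stroke="#000000"/>
  <polygon points="138.844,101.006 144.039,107.993 142.771,116.607 135.784,121.802 127.170,120.534 121.975,113.547 123.243,104.933 130.230,99.738" fill="none" stroke="#ff0000"/>
  <polyline points="39.696,53.335 43.991,49.533 52.729,45.383 61.807,40.885 67.123,36.039 64.572,30.847" fill="none" stroke="#ff0000"/>
  <polygon points="126.995,135.508 139.772,134.815 148.280,144.372 146.112,156.983 134.902,163.150 123.090,158.231 119.571,145.929" fill="none" stroke="#ff0000"/>
  <polygon points="49.304,92.443 105.246,92.443 105.246,149.827 49.304,149.827" fill="none" stroke="#000000"/>
  <polygon points="157.008,221.037 153.566,210.445 144.556,203.899 133.420,203.899 124.410,210.445 120.968,221.037 124.410,231.629 133.420,238.175 144.556,238.175 153.566,231.629" fill="none" stroke="#ff0000"/>
  <polygon points="154.768,161.755 152.671,155.301 147.181,151.312 140.395,151.312 134.905,155.301 132.808,161.755 134.905,168.209 140.395,172.198 147.181,172.198 152.671,168.209" fill="none" stroke="#ff0000"/>
</svg>

Machine Y-up, SVG Y-down with viewBox height 260.686, so y_svg = 260.686 − y_machine; X carries over.

Run 1: S869 ⇒ cut layer `#ff0000`. The run is open, so emit a `<polyline>` with points (Y-flipped): 76.413,159.209 78.849,138.598 89.986,103.750 102.700,65.544 109.869,34.858 104.370,22.573.

Run 2: S599 ⇒ score layer `#000000`. The run returns to its start, so emit a `<polygon>` with points (Y-flipped): 99.029,65.790 166.956,116.717 116.029,184.644 48.102,133.717.

Run 3: the run's S869 means `#ff0000` (cut). The run returns to its start, so emit a `<polygon>` with points (Y-flipped): 138.844,101.006 144.039,107.993 142.771,116.607 135.784,121.802 127.170,120.534 121.975,113.547 123.243,104.933 130.230,99.738.

Run 4: power S869 maps to stroke `#ff0000` (cut). The run is open, so emit a `<polyline>` with points (Y-flipped): 39.696,53.335 43.991,49.533 52.729,45.383 61.807,40.885 67.123,36.039 64.572,30.847.

Run 5: S869 ⇒ cut layer `#ff0000`. The run returns to its start, so emit a `<polygon>` with points (Y-flipped): 126.995,135.508 139.772,134.815 148.280,144.372 146.112,156.983 134.902,163.150 123.090,158.231 119.571,145.929.

Run 6: power S599 maps to stroke `#000000` (score). The run returns to its start, so emit a `<polygon>` with points (Y-flipped): 49.304,92.443 105.246,92.443 105.246,149.827 49.304,149.827.

Run 7: power S869 maps to stroke `#ff0000` (cut). The run returns to its start, so emit a `<polygon>` with points (Y-flipped): 157.008,221.037 153.566,210.445 144.556,203.899 133.420,203.899 124.410,210.445 120.968,221.037 124.410,231.629 133.420,238.175 144.556,238.175 153.566,231.629.

Run 8: S869 ⇒ cut layer `#ff0000`. The run returns to its start, so emit a `<polygon>` with points (Y-flipped): 154.768,161.755 152.671,155.301 147.181,151.312 140.395,151.312 134.905,155.301 132.808,161.755 134.905,168.209 140.395,172.198 147.181,172.198 152.671,168.209.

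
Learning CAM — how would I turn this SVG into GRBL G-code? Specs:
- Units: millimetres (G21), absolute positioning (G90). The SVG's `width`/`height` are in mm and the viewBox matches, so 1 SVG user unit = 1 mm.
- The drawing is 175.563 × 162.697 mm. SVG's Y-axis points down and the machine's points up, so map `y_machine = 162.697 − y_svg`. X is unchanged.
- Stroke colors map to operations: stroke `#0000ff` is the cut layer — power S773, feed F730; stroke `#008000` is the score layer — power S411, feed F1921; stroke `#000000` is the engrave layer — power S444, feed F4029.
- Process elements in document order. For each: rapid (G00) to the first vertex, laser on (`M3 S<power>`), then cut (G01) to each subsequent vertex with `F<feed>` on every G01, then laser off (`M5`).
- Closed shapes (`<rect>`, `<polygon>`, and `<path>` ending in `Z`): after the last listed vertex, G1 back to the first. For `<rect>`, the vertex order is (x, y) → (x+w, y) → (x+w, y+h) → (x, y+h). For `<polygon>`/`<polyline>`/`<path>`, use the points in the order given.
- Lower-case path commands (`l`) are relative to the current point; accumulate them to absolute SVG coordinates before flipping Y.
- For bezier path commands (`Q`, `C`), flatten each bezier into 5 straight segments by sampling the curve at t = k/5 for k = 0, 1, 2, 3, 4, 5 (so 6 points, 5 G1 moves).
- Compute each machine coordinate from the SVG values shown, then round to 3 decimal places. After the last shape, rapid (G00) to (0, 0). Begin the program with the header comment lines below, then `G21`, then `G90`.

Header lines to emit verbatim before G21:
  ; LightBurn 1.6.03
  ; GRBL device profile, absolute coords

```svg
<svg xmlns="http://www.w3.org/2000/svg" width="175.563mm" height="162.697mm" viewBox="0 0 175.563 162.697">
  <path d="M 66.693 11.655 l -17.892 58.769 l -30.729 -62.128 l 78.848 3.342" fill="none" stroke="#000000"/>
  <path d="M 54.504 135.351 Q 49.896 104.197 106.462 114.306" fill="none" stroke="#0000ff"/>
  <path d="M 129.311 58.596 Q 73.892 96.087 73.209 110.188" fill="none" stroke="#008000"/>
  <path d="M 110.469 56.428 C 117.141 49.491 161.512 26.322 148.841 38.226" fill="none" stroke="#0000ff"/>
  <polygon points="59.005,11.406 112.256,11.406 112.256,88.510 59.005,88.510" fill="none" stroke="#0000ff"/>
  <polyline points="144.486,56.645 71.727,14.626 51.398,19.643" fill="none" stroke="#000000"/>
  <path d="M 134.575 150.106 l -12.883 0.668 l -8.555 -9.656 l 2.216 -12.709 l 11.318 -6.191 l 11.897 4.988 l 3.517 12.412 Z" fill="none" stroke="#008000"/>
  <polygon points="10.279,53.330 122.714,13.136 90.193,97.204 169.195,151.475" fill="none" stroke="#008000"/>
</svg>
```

; LightBurn 1.6.03
; GRBL device profile, absolute coords
G21
G90
G00 X66.693 Y151.042
M3 S444
G01 X48.801 Y92.273 F4029
G01 X18.072 Y154.401 F4029
G01 X96.920 Y151.059 F4029
M5
G00 X54.504 Y27.346
M3 S773
G01 X55.108 Y38.157 F730
G01 X60.605 Y45.667 F730
G01 X70.997 Y49.876 F730
G01 X86.283 Y50.784 F730
G01 X106.462 Y48.391 F730
M5
G00 X129.311 Y104.101
M3 S411
G01 X109.333 Y90.040 F1921
G01 X93.734 Y77.851 F1921
G01 X82.513 Y67.532 F1921
G01 X75.672 Y59.085 F1921
G01 X73.209 Y52.509 F1921
M5
G00 X110.469 Y106.269
M3 S773
G01 X118.238 Y111.969 F730
G01 X130.507 Y119.101 F730
G01 X142.729 Y125.204 F730
G01 X150.356 Y127.815 F730
G01 X148.841 Y124.471 F730
M5
G00 X59.005 Y151.291
M3 S773
G01 X112.256 Y151.291 F730
G01 X112.256 Y74.187 F730
G01 X59.005 Y74.187 F730
G01 X59.005 Y151.291 F730
M5
G00 X144.486 Y106.052
M3 S444
G01 X71.727 Y148.071 F4029
G01 X51.398 Y143.054 F4029
M5
G00 X134.575 Y12.591
M3 S411
G01 X121.692 Y11.923 F1921
G01 X113.137 Y21.579 F1921
G01 X115.353 Y34.288 F1921
G01 X126.671 Y40.479 F1921
G01 X138.568 Y35.491 F1921
G01 X142.085 Y23.079 F1921
G01 X134.575 Y12.591 F1921
M5
G00 X10.279 Y109.367
M3 S411
G01 X122.714 Y149.561 F1921
G01 X90.193 Y65.493 F1921
G01 X169.195 Y11.222 F1921
G01 X10.279 Y109.367 F1921
M5
G00 X0.000 Y0.000

viewBox `0 0 175.563 162.697` with mm width/height → 1 unit = 1 mm. Flip: y_m = 162.697 − y_svg.

**Shape 1** — `<path>` open polyline, stroke `#000000` → engrave (S444, F4029). Machine vertices: (66.693,151.042) → (48.801,92.273) → (18.072,154.401) → (96.920,151.059). Open path.

**Shape 2** — `<path>` quadratic bezier, stroke `#0000ff` → cut (S773, F730). Control points (SVG): P0=(54.504,135.351), P1=(49.896,104.197), P2=(106.462,114.306); sampled at t=k/5. Machine vertices: (54.504,27.346) → (55.108,38.157) → (60.605,45.667) → (70.997,49.876) → (86.283,50.784) → (106.462,48.391). Open path.

**Shape 3** — `<path>` quadratic bezier, stroke `#008000` → score (S411, F1921). Control points (SVG): P0=(129.311,58.596), P1=(73.892,96.087), P2=(73.209,110.188); sampled at t=k/5. Machine vertices: (129.311,104.101) → (109.333,90.040) → (93.734,77.851) → (82.513,67.532) → (75.672,59.085) → (73.209,52.509). Open path.

**Shape 4** — `<path>` cubic bezier, stroke `#0000ff` → cut (S773, F730). Control points (SVG): P0=(110.469,56.428), P1=(117.141,49.491), P2=(161.512,26.322), P3=(148.841,38.226); sampled at t=k/5. Machine vertices: (110.469,106.269) → (118.238,111.969) → (130.507,119.101) → (142.729,125.204) → (150.356,127.815) → (148.841,124.471). Open path.

**Shape 5** — `<polygon>` rectangle, stroke `#0000ff` → cut (S773, F730). Machine vertices: (59.005,151.291) → (112.256,151.291) → (112.256,74.187) → (59.005,74.187) → (59.005,151.291). Closed: final G1 returns to the first vertex.

**Shape 6** — `<polyline>` open polyline, stroke `#000000` → engrave (S444, F4029). Machine vertices: (144.486,106.052) → (71.727,148.071) → (51.398,143.054). Open path.

**Shape 7** — `<path>` regular polygon, stroke `#008000` → score (S411, F1921). Machine vertices: (134.575,12.591) → (121.692,11.923) → (113.137,21.579) → (115.353,34.288) → (126.671,40.479) → (138.568,35.491) → (142.085,23.079) → (134.575,12.591). Closed: final G1 returns to the first vertex.

**Shape 8** — `<polygon>` closed polygon, stroke `#008000` → score (S411, F1921). Machine vertices: (10.279,109.367) → (122.714,149.561) → (90.193,65.493) → (169.195,11.222) → (10.279,109.367). Closed: final G1 returns to the first vertex.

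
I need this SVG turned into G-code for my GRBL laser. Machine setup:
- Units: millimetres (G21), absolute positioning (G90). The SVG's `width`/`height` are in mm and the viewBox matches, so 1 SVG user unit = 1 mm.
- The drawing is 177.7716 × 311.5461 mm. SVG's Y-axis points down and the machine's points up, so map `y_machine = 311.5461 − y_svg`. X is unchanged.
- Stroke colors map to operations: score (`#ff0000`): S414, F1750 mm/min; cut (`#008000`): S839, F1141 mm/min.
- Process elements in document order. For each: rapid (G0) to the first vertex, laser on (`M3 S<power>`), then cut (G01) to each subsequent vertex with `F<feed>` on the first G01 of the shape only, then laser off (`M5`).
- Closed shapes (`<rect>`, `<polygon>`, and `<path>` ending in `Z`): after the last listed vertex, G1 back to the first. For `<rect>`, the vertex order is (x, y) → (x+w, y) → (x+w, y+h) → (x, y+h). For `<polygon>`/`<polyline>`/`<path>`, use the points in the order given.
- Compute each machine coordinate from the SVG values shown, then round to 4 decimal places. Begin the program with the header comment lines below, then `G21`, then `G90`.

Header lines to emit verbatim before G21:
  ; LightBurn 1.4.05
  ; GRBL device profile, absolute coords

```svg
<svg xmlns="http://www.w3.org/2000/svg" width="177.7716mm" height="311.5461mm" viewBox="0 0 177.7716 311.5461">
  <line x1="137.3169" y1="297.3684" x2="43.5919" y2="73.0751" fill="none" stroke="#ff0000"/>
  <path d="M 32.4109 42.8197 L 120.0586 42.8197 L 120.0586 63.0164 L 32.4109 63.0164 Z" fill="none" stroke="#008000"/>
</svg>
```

viewBox `0 0 177.7716 311.5461` with mm width/height → 1 unit = 1 mm. Flip: y_m = 311.5461 − y_svg.

**Shape 1** — `<line>` line segment, stroke `#ff0000` → score (S414, F1750). Machine vertices: (137.3169,14.1777) → (43.5919,238.4710). Open path.

**Shape 2** — `<path>` rectangle, stroke `#008000` → cut (S839, F1141). Machine vertices: (32.4109,268.7264) → (120.0586,268.7264) → (120.0586,248.5297) → (32.4109,248.5297) → (32.4109,268.7264). Closed: final G1 returns to the first vertex.

; LightBurn 1.4.05
; GRBL device profile, absolute coords
G21
G90
G0 X137.3169 Y14.1777
M3 S414
G01 X43.5919 Y238.4710 F1750
M5
G0 X32.4109 Y268.7264
M3 S839
G01 X120.0586 Y268.7264 F1141
G01 X120.0586 Y248.5297
G01 X32.4109 Y248.5297
G01 X32.4109 Y268.7264
M5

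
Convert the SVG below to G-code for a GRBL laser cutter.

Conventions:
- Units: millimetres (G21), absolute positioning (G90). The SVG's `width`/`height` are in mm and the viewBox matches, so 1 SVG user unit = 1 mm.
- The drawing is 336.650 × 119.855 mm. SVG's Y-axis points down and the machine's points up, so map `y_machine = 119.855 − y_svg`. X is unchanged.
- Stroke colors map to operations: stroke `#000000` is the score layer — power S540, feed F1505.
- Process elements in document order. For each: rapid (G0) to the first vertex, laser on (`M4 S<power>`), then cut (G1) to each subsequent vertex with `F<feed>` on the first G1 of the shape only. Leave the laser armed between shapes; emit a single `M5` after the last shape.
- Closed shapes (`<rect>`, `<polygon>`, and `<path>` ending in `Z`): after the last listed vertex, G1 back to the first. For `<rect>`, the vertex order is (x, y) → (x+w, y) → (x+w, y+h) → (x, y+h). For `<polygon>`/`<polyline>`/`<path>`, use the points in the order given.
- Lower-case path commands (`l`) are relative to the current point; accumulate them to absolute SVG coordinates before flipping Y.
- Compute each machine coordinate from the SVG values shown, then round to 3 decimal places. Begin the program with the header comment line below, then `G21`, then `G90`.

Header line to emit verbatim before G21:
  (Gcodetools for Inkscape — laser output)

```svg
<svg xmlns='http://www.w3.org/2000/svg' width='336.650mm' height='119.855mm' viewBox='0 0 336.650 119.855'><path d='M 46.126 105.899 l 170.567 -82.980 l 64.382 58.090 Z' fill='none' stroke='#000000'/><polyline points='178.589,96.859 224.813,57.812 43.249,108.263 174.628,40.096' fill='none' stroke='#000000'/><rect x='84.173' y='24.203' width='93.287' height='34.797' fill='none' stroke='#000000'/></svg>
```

Since the viewBox matches the mm dimensions, user units are millimetres directly. The only transform is the Y-flip y_m = 119.855 − y_svg.

Shape 1 is a closed polygon drawn with `<path>`. Its stroke #000000 means score at S540, F1505. After flipping Y the toolpath is (46.126,13.956) → (216.693,96.936) → (281.075,38.846) → (46.126,13.956), returning to the start.

Shape 2 is a open polyline drawn with `<polyline>`. Its stroke #000000 means score at S540, F1505. After flipping Y the toolpath is (178.589,22.996) → (224.813,62.043) → (43.249,11.592) → (174.628,79.759).

Shape 3 is a rectangle drawn with `<rect>`. Its stroke #000000 means score at S540, F1505. After flipping Y the toolpath is (84.173,95.652) → (177.460,95.652) → (177.460,60.855) → (84.173,60.855) → (84.173,95.652), returning to the start.

(Gcodetools for Inkscape — laser output)
G21
G90
G0 X46.126 Y13.956
M4 S540
G1 X216.693 Y96.936 F1505
G1 X281.075 Y38.846
G1 X46.126 Y13.956
G0 X178.589 Y22.996
M4 S540
G1 X224.813 Y62.043 F1505
G1 X43.249 Y11.592
G1 X174.628 Y79.759
G0 X84.173 Y95.652
M4 S540
G1 X177.460 Y95.652 F1505
G1 X177.460 Y60.855
G1 X84.173 Y60.855
G1 X84.173 Y95.652
M5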